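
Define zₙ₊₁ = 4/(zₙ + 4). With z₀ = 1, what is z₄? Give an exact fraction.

29/35

z₁ = 4/(1 + 4) = 4/5.
z₂ = 4/(4/5 + 4) = 5/6.
z₃ = 4/(5/6 + 4) = 24/29.
z₄ = 4/(24/29 + 4) = 29/35.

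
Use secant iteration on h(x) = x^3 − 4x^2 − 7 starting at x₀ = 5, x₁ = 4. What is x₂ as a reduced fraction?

107/25

h(5) = 18, h(4) = −7. x₂ = 4 − (−7)·(4 − 5)/((−7) − 18) = 107/25.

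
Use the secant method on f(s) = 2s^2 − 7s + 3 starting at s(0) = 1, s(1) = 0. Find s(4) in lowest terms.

345/691

f(1) = −2, f(0) = 3. s(2) = 0 − 3·(0 − 1)/(3 − (−2)) = 3/5.
f(0) = 3, f(3/5) = −12/25. s(3) = (3/5) − (−12/25)·((3/5) − 0)/((−12/25) − 3) = 15/29.
f(3/5) = −12/25, f(15/29) = −72/841. s(4) = (15/29) − (−72/841)·((15/29) − (3/5))/((−72/841) − (−12/25)) = 345/691.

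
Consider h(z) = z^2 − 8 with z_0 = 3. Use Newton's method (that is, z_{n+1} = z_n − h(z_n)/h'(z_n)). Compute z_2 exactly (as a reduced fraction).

h'(z) = 2z.
h(3) = 1, h'(3) = 6, so z_1 = 3 − 1/6 = 17/6.
h(17/6) = 1/36, h'(17/6) = 17/3, so z_2 = (17/6) − (1/36)/(17/3) = 577/204.

577/204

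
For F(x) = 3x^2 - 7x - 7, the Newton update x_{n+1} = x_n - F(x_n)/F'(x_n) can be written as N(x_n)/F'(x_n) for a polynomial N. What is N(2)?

19

F'(x) = 6x - 7.
N(x) = x·F'(x) - F(x) = x·(6x - 7) - (3x^2 - 7x - 7) = 3x^2 + 7.
N(2) = 19.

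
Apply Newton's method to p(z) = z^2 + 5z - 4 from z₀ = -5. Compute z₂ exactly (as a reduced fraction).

-941/165

p'(z) = 2z + 5.
p(-5) = -4, p'(-5) = -5, so z₁ = (-5) - (-4)/(-5) = -29/5.
p(-29/5) = 16/25, p'(-29/5) = -33/5, so z₂ = (-29/5) - (16/25)/(-33/5) = -941/165.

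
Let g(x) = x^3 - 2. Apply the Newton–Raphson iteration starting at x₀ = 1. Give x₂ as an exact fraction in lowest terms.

g'(x) = 3x^2.
g(1) = -1, g'(1) = 3, so x₁ = 1 - (-1)/3 = 4/3.
g(4/3) = 10/27, g'(4/3) = 16/3, so x₂ = (4/3) - (10/27)/(16/3) = 91/72.

91/72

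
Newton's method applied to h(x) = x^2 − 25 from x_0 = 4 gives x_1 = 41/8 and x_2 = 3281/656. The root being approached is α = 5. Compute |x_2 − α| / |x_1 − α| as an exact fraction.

1/82

x_1 − α = 41/8 − 5 = 1/8, so |x_1 − α| = 1/8.
x_2 − α = 3281/656 − 5 = 1/656, so |x_2 − α| = 1/656.
Ratio = (1/656) / (1/8) = 1/82.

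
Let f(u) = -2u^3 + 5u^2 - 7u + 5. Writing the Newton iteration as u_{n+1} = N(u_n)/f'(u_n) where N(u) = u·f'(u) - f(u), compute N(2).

-17

f'(u) = -6u^2 + 10u - 7.
N(u) = u·f'(u) - f(u) = u·(-6u^2 + 10u - 7) - (-2u^3 + 5u^2 - 7u + 5) = -4u^3 + 5u^2 - 5.
N(2) = -17.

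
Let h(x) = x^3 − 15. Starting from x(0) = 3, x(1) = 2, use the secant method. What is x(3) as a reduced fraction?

h(3) = 12, h(2) = −7. x(2) = 2 − (−7)·(2 − 3)/((−7) − 12) = 45/19.
h(2) = −7, h(45/19) = −11760/6859. x(3) = (45/19) − (−11760/6859)·((45/19) − 2)/((−11760/6859) − (−7)) = 12885/5179.

12885/5179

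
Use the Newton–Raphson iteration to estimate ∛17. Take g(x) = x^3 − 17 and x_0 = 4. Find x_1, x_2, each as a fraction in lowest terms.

g'(x) = 3x^2.
g(4) = 47, g'(4) = 48, so x_1 = 4 − 47/48 = 145/48.
g(145/48) = 1168561/110592, g'(145/48) = 21025/768, so x_2 = (145/48) − (1168561/110592)/(21025/768) = 3988657/1513800.

x_1 = 145/48, x_2 = 3988657/1513800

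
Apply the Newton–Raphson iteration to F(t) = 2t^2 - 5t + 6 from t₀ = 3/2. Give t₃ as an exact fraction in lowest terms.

F'(t) = 4t - 5.
F(3/2) = 3, F'(3/2) = 1, so t₁ = (3/2) - 3/1 = -3/2.
F(-3/2) = 18, F'(-3/2) = -11, so t₂ = (-3/2) - 18/(-11) = 3/22.
F(3/22) = 648/121, F'(3/22) = -49/11, so t₃ = (3/22) - (648/121)/(-49/11) = 1443/1078.

1443/1078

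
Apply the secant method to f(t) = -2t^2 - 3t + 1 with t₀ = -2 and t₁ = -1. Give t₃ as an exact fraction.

-13/7

f(-2) = -1, f(-1) = 2. t₂ = (-1) - 2·((-1) - (-2))/(2 - (-1)) = -5/3.
f(-1) = 2, f(-5/3) = 4/9. t₃ = (-5/3) - (4/9)·((-5/3) - (-1))/((4/9) - 2) = -13/7.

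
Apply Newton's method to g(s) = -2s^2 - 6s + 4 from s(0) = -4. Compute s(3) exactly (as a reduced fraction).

-161926/45465

g'(s) = -4s - 6.
g(-4) = -4, g'(-4) = 10, so s(1) = (-4) - (-4)/10 = -18/5.
g(-18/5) = -8/25, g'(-18/5) = 42/5, so s(2) = (-18/5) - (-8/25)/(42/5) = -374/105.
g(-374/105) = -32/11025, g'(-374/105) = 866/105, so s(3) = (-374/105) - (-32/11025)/(866/105) = -161926/45465.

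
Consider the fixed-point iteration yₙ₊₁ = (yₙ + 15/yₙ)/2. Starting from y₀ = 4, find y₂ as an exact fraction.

1921/496

y₁ = (4 + 15/4)/2 = 31/8.
y₂ = (31/8 + 15/(31/8))/2 = 1921/496.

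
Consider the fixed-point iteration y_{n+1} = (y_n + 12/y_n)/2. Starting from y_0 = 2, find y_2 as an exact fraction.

7/2

y_1 = (2 + 12/2)/2 = 4.
y_2 = (4 + 12/4)/2 = 7/2.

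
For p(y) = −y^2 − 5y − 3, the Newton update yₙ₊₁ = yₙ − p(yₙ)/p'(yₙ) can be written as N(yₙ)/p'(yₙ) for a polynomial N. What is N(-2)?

p'(y) = −2y − 5.
N(y) = y·p'(y) − p(y) = y·(−2y − 5) − (−y^2 − 5y − 3) = −y^2 + 3.
N(-2) = −1.

−1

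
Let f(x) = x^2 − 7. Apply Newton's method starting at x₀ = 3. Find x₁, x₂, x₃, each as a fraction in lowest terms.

f'(x) = 2x.
f(3) = 2, f'(3) = 6, so x₁ = 3 − 2/6 = 8/3.
f(8/3) = 1/9, f'(8/3) = 16/3, so x₂ = (8/3) − (1/9)/(16/3) = 127/48.
f(127/48) = 1/2304, f'(127/48) = 127/24, so x₃ = (127/48) − (1/2304)/(127/24) = 32257/12192.

x₁ = 8/3, x₂ = 127/48, x₃ = 32257/12192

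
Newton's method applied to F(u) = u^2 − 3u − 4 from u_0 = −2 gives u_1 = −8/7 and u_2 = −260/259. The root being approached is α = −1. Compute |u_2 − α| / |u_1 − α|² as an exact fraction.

u_1 − α = −8/7 − (−1) = −8/7 + 1 = −1/7, so |u_1 − α| = 1/7.
u_2 − α = −260/259 − (−1) = −260/259 + 1 = −1/259, so |u_2 − α| = 1/259.
|u_1 − α|² = 1/49.
Ratio = (1/259) / (1/49) = 7/37.

7/37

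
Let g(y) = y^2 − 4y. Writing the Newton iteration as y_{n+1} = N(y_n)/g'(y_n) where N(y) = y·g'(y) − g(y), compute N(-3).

9

g'(y) = 2y − 4.
N(y) = y·g'(y) − g(y) = y·(2y − 4) − (y^2 − 4y) = y^2.
N(-3) = 9.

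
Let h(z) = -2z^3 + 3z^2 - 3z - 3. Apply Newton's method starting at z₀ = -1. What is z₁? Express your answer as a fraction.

-2/3

h'(z) = -6z^2 + 6z - 3.
h(-1) = 5, h'(-1) = -15, so z₁ = (-1) - 5/(-15) = -2/3.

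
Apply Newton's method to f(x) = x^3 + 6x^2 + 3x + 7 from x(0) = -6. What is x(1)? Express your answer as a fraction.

-223/39

f'(x) = 3x^2 + 12x + 3.
f(-6) = -11, f'(-6) = 39, so x(1) = (-6) - (-11)/39 = -223/39.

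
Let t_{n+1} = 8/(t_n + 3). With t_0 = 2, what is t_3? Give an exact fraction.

184/109

t_1 = 8/(2 + 3) = 8/5.
t_2 = 8/(8/5 + 3) = 40/23.
t_3 = 8/(40/23 + 3) = 184/109.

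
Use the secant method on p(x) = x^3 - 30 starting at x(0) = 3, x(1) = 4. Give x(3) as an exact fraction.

80271/25886

p(3) = -3, p(4) = 34. x(2) = 4 - 34·(4 - 3)/(34 - (-3)) = 114/37.
p(4) = 34, p(114/37) = -38046/50653. x(3) = (114/37) - (-38046/50653)·((114/37) - 4)/((-38046/50653) - 34) = 80271/25886.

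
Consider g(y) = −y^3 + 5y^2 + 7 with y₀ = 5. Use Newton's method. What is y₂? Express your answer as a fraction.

2531311/481800

g'(y) = −3y^2 + 10y.
g(5) = 7, g'(5) = −25, so y₁ = 5 − 7/(−25) = 132/25.
g(132/25) = −12593/15625, g'(132/25) = −19272/625, so y₂ = (132/25) − (−12593/15625)/(−19272/625) = 2531311/481800.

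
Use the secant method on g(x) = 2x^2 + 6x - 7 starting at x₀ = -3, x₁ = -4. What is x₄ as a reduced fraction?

-5804/1489

g(-3) = -7, g(-4) = 1. x₂ = (-4) - 1·((-4) - (-3))/(1 - (-7)) = -31/8.
g(-4) = 1, g(-31/8) = -7/32. x₃ = (-31/8) - (-7/32)·((-31/8) - (-4))/((-7/32) - 1) = -152/39.
g(-31/8) = -7/32, g(-152/39) = -7/1521. x₄ = (-152/39) - (-7/1521)·((-152/39) - (-31/8))/((-7/1521) - (-7/32)) = -5804/1489.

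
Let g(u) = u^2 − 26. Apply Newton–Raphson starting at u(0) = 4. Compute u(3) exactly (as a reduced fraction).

1468273/287952

g'(u) = 2u.
g(4) = −10, g'(4) = 8, so u(1) = 4 − (−10)/8 = 21/4.
g(21/4) = 25/16, g'(21/4) = 21/2, so u(2) = (21/4) − (25/16)/(21/2) = 857/168.
g(857/168) = 625/28224, g'(857/168) = 857/84, so u(3) = (857/168) − (625/28224)/(857/84) = 1468273/287952.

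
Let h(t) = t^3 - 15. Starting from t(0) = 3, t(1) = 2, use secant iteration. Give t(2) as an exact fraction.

h(3) = 12, h(2) = -7. t(2) = 2 - (-7)·(2 - 3)/((-7) - 12) = 45/19.

45/19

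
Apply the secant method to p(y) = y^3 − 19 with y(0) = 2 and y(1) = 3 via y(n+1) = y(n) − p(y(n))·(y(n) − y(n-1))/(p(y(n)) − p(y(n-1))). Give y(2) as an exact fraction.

49/19

p(2) = −11, p(3) = 8. y(2) = 3 − 8·(3 − 2)/(8 − (−11)) = 49/19.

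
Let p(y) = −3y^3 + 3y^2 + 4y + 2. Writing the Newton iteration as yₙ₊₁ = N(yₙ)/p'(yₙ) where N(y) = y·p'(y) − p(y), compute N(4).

p'(y) = −9y^2 + 6y + 4.
N(y) = y·p'(y) − p(y) = y·(−9y^2 + 6y + 4) − (−3y^3 + 3y^2 + 4y + 2) = −6y^3 + 3y^2 − 2.
N(4) = −338.

−338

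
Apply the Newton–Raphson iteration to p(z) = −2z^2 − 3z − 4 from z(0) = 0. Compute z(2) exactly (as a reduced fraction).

4/21

p'(z) = −4z − 3.
p(0) = −4, p'(0) = −3, so z(1) = 0 − (−4)/(−3) = −4/3.
p(−4/3) = −32/9, p'(−4/3) = 7/3, so z(2) = (−4/3) − (−32/9)/(7/3) = 4/21.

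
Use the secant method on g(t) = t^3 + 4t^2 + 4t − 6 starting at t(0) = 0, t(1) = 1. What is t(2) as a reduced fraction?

g(0) = −6, g(1) = 3. t(2) = 1 − 3·(1 − 0)/(3 − (−6)) = 2/3.

2/3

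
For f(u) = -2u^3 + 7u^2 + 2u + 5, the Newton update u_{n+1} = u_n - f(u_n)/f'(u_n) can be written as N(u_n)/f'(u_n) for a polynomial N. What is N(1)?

-2

f'(u) = -6u^2 + 14u + 2.
N(u) = u·f'(u) - f(u) = u·(-6u^2 + 14u + 2) - (-2u^3 + 7u^2 + 2u + 5) = -4u^3 + 7u^2 - 5.
N(1) = -2.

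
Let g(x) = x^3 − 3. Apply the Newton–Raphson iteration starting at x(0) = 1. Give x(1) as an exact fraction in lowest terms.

5/3

g'(x) = 3x^2.
g(1) = −2, g'(1) = 3, so x(1) = 1 − (−2)/3 = 5/3.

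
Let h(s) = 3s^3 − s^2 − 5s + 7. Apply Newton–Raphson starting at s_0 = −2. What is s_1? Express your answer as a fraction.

h'(s) = 9s^2 − 2s − 5.
h(−2) = −11, h'(−2) = 35, so s_1 = (−2) − (−11)/35 = −59/35.

−59/35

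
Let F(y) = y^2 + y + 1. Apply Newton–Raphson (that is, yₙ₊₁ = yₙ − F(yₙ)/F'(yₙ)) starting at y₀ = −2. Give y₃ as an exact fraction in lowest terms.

−1

F'(y) = 2y + 1.
F(−2) = 3, F'(−2) = −3, so y₁ = (−2) − 3/(−3) = −1.
F(−1) = 1, F'(−1) = −1, so y₂ = (−1) − 1/(−1) = 0.
F(0) = 1, F'(0) = 1, so y₃ = 0 − 1/1 = −1.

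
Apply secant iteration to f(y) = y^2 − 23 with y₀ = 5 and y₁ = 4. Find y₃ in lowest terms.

f(5) = 2, f(4) = −7. y₂ = 4 − (−7)·(4 − 5)/((−7) − 2) = 43/9.
f(4) = −7, f(43/9) = −14/81. y₃ = (43/9) − (−14/81)·((43/9) − 4)/((−14/81) − (−7)) = 379/79.

379/79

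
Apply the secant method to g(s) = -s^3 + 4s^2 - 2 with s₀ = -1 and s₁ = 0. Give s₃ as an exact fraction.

-25/22

g(-1) = 3, g(0) = -2. s₂ = 0 - (-2)·(0 - (-1))/((-2) - 3) = -2/5.
g(0) = -2, g(-2/5) = -162/125. s₃ = (-2/5) - (-162/125)·((-2/5) - 0)/((-162/125) - (-2)) = -25/22.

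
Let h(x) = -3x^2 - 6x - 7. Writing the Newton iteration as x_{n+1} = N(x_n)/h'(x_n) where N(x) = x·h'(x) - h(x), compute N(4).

-41

h'(x) = -6x - 6.
N(x) = x·h'(x) - h(x) = x·(-6x - 6) - (-3x^2 - 6x - 7) = -3x^2 + 7.
N(4) = -41.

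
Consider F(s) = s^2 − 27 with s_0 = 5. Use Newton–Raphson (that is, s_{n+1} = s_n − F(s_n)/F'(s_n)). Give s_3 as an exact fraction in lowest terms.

F'(s) = 2s.
F(5) = −2, F'(5) = 10, so s_1 = 5 − (−2)/10 = 26/5.
F(26/5) = 1/25, F'(26/5) = 52/5, so s_2 = (26/5) − (1/25)/(52/5) = 1351/260.
F(1351/260) = 1/67600, F'(1351/260) = 1351/130, so s_3 = (1351/260) − (1/67600)/(1351/130) = 3650401/702520.

3650401/702520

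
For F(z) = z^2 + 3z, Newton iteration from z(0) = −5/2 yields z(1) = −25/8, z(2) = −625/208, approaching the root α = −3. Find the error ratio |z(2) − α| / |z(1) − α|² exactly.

z(1) − α = −25/8 − (−3) = −25/8 + 3 = −1/8, so |z(1) − α| = 1/8.
z(2) − α = −625/208 − (−3) = −625/208 + 3 = −1/208, so |z(2) − α| = 1/208.
|z(1) − α|² = 1/64.
Ratio = (1/208) / (1/64) = 4/13.

4/13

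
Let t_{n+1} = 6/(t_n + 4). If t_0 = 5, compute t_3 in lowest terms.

42/37

t_1 = 6/(5 + 4) = 2/3.
t_2 = 6/(2/3 + 4) = 9/7.
t_3 = 6/(9/7 + 4) = 42/37.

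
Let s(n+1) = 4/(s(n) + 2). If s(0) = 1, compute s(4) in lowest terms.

16/13

s(1) = 4/(1 + 2) = 4/3.
s(2) = 4/(4/3 + 2) = 6/5.
s(3) = 4/(6/5 + 2) = 5/4.
s(4) = 4/(5/4 + 2) = 16/13.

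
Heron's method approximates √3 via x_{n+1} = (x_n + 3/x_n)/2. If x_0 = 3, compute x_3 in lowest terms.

97/56

x_1 = (3 + 3/3)/2 = 2.
x_2 = (2 + 3/2)/2 = 7/4.
x_3 = (7/4 + 3/(7/4))/2 = 97/56.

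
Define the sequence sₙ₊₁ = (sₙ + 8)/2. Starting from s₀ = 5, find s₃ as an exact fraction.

61/8

s₁ = (5 + 8)/2 = 13/2.
s₂ = ((13/2) + 8)/2 = 29/4.
s₃ = ((29/4) + 8)/2 = 61/8.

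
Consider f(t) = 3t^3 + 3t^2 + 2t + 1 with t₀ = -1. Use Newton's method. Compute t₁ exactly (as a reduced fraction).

-4/5

f'(t) = 9t^2 + 6t + 2.
f(-1) = -1, f'(-1) = 5, so t₁ = (-1) - (-1)/5 = -4/5.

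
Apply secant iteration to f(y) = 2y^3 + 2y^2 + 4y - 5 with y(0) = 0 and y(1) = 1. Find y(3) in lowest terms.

f(0) = -5, f(1) = 3. y(2) = 1 - 3·(1 - 0)/(3 - (-5)) = 5/8.
f(1) = 3, f(5/8) = -315/256. y(3) = (5/8) - (-315/256)·((5/8) - 1)/((-315/256) - 3) = 265/361.

265/361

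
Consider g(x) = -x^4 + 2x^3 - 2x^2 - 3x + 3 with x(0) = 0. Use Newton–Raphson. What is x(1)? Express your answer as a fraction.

1

g'(x) = -4x^3 + 6x^2 - 4x - 3.
g(0) = 3, g'(0) = -3, so x(1) = 0 - 3/(-3) = 1.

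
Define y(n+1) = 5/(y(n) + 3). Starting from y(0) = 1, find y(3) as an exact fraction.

85/71

y(1) = 5/(1 + 3) = 5/4.
y(2) = 5/(5/4 + 3) = 20/17.
y(3) = 5/(20/17 + 3) = 85/71.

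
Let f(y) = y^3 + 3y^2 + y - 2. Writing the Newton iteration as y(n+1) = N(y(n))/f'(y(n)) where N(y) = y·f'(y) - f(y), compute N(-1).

3

f'(y) = 3y^2 + 6y + 1.
N(y) = y·f'(y) - f(y) = y·(3y^2 + 6y + 1) - (y^3 + 3y^2 + y - 2) = 2y^3 + 3y^2 + 2.
N(-1) = 3.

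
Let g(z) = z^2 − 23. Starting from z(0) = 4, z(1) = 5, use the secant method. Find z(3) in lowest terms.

g(4) = −7, g(5) = 2. z(2) = 5 − 2·(5 − 4)/(2 − (−7)) = 43/9.
g(5) = 2, g(43/9) = −14/81. z(3) = (43/9) − (−14/81)·((43/9) − 5)/((−14/81) − 2) = 211/44.

211/44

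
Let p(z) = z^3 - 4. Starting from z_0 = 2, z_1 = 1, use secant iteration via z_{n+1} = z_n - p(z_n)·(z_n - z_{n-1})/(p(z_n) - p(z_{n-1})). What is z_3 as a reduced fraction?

122/73

p(2) = 4, p(1) = -3. z_2 = 1 - (-3)·(1 - 2)/((-3) - 4) = 10/7.
p(1) = -3, p(10/7) = -372/343. z_3 = (10/7) - (-372/343)·((10/7) - 1)/((-372/343) - (-3)) = 122/73.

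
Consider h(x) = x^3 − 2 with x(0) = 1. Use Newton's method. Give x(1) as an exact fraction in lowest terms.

4/3

h'(x) = 3x^2.
h(1) = −1, h'(1) = 3, so x(1) = 1 − (−1)/3 = 4/3.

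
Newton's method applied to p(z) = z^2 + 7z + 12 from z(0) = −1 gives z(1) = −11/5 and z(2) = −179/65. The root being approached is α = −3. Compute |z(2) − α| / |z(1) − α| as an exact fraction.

4/13

z(1) − α = −11/5 − (−3) = −11/5 + 3 = 4/5, so |z(1) − α| = 4/5.
z(2) − α = −179/65 − (−3) = −179/65 + 3 = 16/65, so |z(2) − α| = 16/65.
Ratio = (16/65) / (4/5) = 4/13.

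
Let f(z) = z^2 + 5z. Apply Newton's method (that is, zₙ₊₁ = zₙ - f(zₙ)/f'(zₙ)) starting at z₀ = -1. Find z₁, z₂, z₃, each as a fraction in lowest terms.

f'(z) = 2z + 5.
f(-1) = -4, f'(-1) = 3, so z₁ = (-1) - (-4)/3 = 1/3.
f(1/3) = 16/9, f'(1/3) = 17/3, so z₂ = (1/3) - (16/9)/(17/3) = 1/51.
f(1/51) = 256/2601, f'(1/51) = 257/51, so z₃ = (1/51) - (256/2601)/(257/51) = 1/13107.

z₁ = 1/3, z₂ = 1/51, z₃ = 1/13107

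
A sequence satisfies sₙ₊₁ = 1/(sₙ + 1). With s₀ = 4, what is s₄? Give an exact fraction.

s₁ = 1/(4 + 1) = 1/5.
s₂ = 1/(1/5 + 1) = 5/6.
s₃ = 1/(5/6 + 1) = 6/11.
s₄ = 1/(6/11 + 1) = 11/17.

11/17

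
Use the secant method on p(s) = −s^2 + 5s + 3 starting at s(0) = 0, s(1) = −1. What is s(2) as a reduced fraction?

−1/2

p(0) = 3, p(−1) = −3. s(2) = (−1) − (−3)·((−1) − 0)/((−3) − 3) = −1/2.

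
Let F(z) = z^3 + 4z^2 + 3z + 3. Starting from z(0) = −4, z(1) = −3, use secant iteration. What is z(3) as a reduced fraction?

−133/39

F(−4) = −9, F(−3) = 3. z(2) = (−3) − 3·((−3) − (−4))/(3 − (−9)) = −13/4.
F(−3) = 3, F(−13/4) = 75/64. z(3) = (−13/4) − (75/64)·((−13/4) − (−3))/((75/64) − 3) = −133/39.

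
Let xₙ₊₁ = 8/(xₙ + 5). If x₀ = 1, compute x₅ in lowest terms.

5976/4687

x₁ = 8/(1 + 5) = 4/3.
x₂ = 8/(4/3 + 5) = 24/19.
x₃ = 8/(24/19 + 5) = 152/119.
x₄ = 8/(152/119 + 5) = 952/747.
x₅ = 8/(952/747 + 5) = 5976/4687.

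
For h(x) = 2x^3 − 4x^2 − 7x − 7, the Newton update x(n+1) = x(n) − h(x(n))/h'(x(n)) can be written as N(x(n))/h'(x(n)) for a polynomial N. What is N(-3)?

h'(x) = 6x^2 − 8x − 7.
N(x) = x·h'(x) − h(x) = x·(6x^2 − 8x − 7) − (2x^3 − 4x^2 − 7x − 7) = 4x^3 − 4x^2 + 7.
N(-3) = −137.

−137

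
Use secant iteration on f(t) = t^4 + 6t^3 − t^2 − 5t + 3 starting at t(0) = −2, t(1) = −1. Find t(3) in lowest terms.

−219567/188317

f(−2) = −23, f(−1) = 2. t(2) = (−1) − 2·((−1) − (−2))/(2 − (−23)) = −27/25.
f(−1) = 2, f(−27/25) = 404616/390625. t(3) = (−27/25) − (404616/390625)·((−27/25) − (−1))/((404616/390625) − 2) = −219567/188317.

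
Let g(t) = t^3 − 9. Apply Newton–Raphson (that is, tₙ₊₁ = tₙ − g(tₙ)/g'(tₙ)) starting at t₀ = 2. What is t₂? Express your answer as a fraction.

23401/11250

g'(t) = 3t^2.
g(2) = −1, g'(2) = 12, so t₁ = 2 − (−1)/12 = 25/12.
g(25/12) = 73/1728, g'(25/12) = 625/48, so t₂ = (25/12) − (73/1728)/(625/48) = 23401/11250.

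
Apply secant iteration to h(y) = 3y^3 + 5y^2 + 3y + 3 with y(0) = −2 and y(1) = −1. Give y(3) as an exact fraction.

h(−2) = −7, h(−1) = 2. y(2) = (−1) − 2·((−1) − (−2))/(2 − (−7)) = −11/9.
h(−1) = 2, h(−11/9) = 322/243. y(3) = (−11/9) − (322/243)·((−11/9) − (−1))/((322/243) − 2) = −68/41.

−68/41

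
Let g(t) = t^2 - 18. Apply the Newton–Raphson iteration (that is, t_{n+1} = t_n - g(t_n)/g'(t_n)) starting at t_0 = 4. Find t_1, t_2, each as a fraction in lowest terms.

g'(t) = 2t.
g(4) = -2, g'(4) = 8, so t_1 = 4 - (-2)/8 = 17/4.
g(17/4) = 1/16, g'(17/4) = 17/2, so t_2 = (17/4) - (1/16)/(17/2) = 577/136.

t_1 = 17/4, t_2 = 577/136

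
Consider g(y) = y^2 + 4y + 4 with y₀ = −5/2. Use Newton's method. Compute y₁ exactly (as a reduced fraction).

g'(y) = 2y + 4.
g(−5/2) = 1/4, g'(−5/2) = −1, so y₁ = (−5/2) − (1/4)/(−1) = −9/4.

−9/4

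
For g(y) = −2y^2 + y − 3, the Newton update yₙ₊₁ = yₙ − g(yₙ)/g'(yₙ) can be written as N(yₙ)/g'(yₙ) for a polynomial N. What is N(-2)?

−5

g'(y) = −4y + 1.
N(y) = y·g'(y) − g(y) = y·(−4y + 1) − (−2y^2 + y − 3) = −2y^2 + 3.
N(-2) = −5.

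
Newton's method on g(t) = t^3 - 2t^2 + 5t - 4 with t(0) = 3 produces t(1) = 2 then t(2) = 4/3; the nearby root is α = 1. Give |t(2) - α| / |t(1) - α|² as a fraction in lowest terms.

t(1) - α = 2 - 1 = 1, so |t(1) - α| = 1.
t(2) - α = 4/3 - 1 = 1/3, so |t(2) - α| = 1/3.
|t(1) - α|² = 1.
Ratio = (1/3) / 1 = 1/3.

1/3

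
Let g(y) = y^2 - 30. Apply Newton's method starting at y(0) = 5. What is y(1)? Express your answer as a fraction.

11/2

g'(y) = 2y.
g(5) = -5, g'(5) = 10, so y(1) = 5 - (-5)/10 = 11/2.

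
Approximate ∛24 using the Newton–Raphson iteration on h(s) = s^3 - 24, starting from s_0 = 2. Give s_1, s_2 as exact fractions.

s_1 = 10/3, s_2 = 662/225

h'(s) = 3s^2.
h(2) = -16, h'(2) = 12, so s_1 = 2 - (-16)/12 = 10/3.
h(10/3) = 352/27, h'(10/3) = 100/3, so s_2 = (10/3) - (352/27)/(100/3) = 662/225.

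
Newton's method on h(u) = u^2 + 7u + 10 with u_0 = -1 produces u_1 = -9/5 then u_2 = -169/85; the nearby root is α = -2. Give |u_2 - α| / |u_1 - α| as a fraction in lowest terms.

u_1 - α = -9/5 - (-2) = -9/5 + 2 = 1/5, so |u_1 - α| = 1/5.
u_2 - α = -169/85 - (-2) = -169/85 + 2 = 1/85, so |u_2 - α| = 1/85.
Ratio = (1/85) / (1/5) = 1/17.

1/17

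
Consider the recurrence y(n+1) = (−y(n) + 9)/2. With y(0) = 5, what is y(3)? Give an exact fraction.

11/4

y(1) = (−5 + 9)/2 = 2.
y(2) = (−2 + 9)/2 = 7/2.
y(3) = (−(7/2) + 9)/2 = 11/4.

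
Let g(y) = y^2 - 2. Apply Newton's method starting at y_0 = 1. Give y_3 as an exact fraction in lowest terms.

g'(y) = 2y.
g(1) = -1, g'(1) = 2, so y_1 = 1 - (-1)/2 = 3/2.
g(3/2) = 1/4, g'(3/2) = 3, so y_2 = (3/2) - (1/4)/3 = 17/12.
g(17/12) = 1/144, g'(17/12) = 17/6, so y_3 = (17/12) - (1/144)/(17/6) = 577/408.

577/408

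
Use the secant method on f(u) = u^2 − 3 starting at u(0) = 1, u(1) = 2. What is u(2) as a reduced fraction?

f(1) = −2, f(2) = 1. u(2) = 2 − 1·(2 − 1)/(1 − (−2)) = 5/3.

5/3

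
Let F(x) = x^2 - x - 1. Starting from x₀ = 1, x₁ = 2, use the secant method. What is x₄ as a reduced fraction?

F(1) = -1, F(2) = 1. x₂ = 2 - 1·(2 - 1)/(1 - (-1)) = 3/2.
F(2) = 1, F(3/2) = -1/4. x₃ = (3/2) - (-1/4)·((3/2) - 2)/((-1/4) - 1) = 8/5.
F(3/2) = -1/4, F(8/5) = -1/25. x₄ = (8/5) - (-1/25)·((8/5) - (3/2))/((-1/25) - (-1/4)) = 34/21.

34/21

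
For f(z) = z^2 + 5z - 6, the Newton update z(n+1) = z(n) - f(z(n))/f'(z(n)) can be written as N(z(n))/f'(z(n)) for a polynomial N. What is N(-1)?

f'(z) = 2z + 5.
N(z) = z·f'(z) - f(z) = z·(2z + 5) - (z^2 + 5z - 6) = z^2 + 6.
N(-1) = 7.

7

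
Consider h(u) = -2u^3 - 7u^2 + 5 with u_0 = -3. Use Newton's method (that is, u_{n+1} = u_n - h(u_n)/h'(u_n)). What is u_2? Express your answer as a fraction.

h'(u) = -6u^2 - 14u.
h(-3) = -4, h'(-3) = -12, so u_1 = (-3) - (-4)/(-12) = -10/3.
h(-10/3) = 35/27, h'(-10/3) = -20, so u_2 = (-10/3) - (35/27)/(-20) = -353/108.

-353/108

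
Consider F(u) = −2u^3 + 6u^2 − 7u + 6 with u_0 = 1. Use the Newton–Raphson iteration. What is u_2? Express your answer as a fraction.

F'(u) = −6u^2 + 12u − 7.
F(1) = 3, F'(1) = −1, so u_1 = 1 − 3/(−1) = 4.
F(4) = −54, F'(4) = −55, so u_2 = 4 − (−54)/(−55) = 166/55.

166/55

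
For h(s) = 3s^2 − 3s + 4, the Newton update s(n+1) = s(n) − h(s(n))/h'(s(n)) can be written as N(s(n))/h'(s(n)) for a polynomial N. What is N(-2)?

8

h'(s) = 6s − 3.
N(s) = s·h'(s) − h(s) = s·(6s − 3) − (3s^2 − 3s + 4) = 3s^2 − 4.
N(-2) = 8.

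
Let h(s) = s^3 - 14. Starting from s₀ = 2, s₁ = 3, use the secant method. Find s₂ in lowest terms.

44/19

h(2) = -6, h(3) = 13. s₂ = 3 - 13·(3 - 2)/(13 - (-6)) = 44/19.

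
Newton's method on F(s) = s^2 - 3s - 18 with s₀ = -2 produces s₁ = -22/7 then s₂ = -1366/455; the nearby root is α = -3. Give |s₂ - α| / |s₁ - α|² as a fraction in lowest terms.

s₁ - α = -22/7 - (-3) = -22/7 + 3 = -1/7, so |s₁ - α| = 1/7.
s₂ - α = -1366/455 - (-3) = -1366/455 + 3 = -1/455, so |s₂ - α| = 1/455.
|s₁ - α|² = 1/49.
Ratio = (1/455) / (1/49) = 7/65.

7/65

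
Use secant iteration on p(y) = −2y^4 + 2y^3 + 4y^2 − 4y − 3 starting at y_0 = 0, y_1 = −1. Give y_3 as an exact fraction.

p(0) = −3, p(−1) = 1. y_2 = (−1) − 1·((−1) − 0)/(1 − (−3)) = −3/4.
p(−1) = 1, p(−3/4) = 99/128. y_3 = (−3/4) − (99/128)·((−3/4) − (−1))/((99/128) − 1) = 3/29.

3/29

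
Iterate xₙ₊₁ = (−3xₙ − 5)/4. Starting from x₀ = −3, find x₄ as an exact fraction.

x₁ = (−3·(−3) − 5)/4 = 1.
x₂ = (−3·1 − 5)/4 = −2.
x₃ = (−3·(−2) − 5)/4 = 1/4.
x₄ = (−3·(1/4) − 5)/4 = −23/16.

−23/16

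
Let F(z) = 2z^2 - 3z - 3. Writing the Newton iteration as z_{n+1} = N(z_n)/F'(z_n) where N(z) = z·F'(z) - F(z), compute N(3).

F'(z) = 4z - 3.
N(z) = z·F'(z) - F(z) = z·(4z - 3) - (2z^2 - 3z - 3) = 2z^2 + 3.
N(3) = 21.

21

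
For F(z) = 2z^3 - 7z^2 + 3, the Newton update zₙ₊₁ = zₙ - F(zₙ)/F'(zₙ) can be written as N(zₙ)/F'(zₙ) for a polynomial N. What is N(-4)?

F'(z) = 6z^2 - 14z.
N(z) = z·F'(z) - F(z) = z·(6z^2 - 14z) - (2z^3 - 7z^2 + 3) = 4z^3 - 7z^2 - 3.
N(-4) = -371.

-371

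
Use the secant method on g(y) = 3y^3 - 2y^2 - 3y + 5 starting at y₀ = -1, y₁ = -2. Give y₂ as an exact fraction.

-9/8

g(-1) = 3, g(-2) = -21. y₂ = (-2) - (-21)·((-2) - (-1))/((-21) - 3) = -9/8.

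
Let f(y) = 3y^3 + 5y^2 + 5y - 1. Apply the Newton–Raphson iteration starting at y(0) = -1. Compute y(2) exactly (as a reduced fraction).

f'(y) = 9y^2 + 10y + 5.
f(-1) = -4, f'(-1) = 4, so y(1) = (-1) - (-4)/4 = 0.
f(0) = -1, f'(0) = 5, so y(2) = 0 - (-1)/5 = 1/5.

1/5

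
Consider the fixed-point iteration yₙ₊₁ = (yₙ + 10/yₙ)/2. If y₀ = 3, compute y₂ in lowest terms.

y₁ = (3 + 10/3)/2 = 19/6.
y₂ = (19/6 + 10/(19/6))/2 = 721/228.

721/228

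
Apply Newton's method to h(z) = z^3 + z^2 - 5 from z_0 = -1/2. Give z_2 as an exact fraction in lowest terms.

h'(z) = 3z^2 + 2z.
h(-1/2) = -39/8, h'(-1/2) = -1/4, so z_1 = (-1/2) - (-39/8)/(-1/4) = -20.
h(-20) = -7605, h'(-20) = 1160, so z_2 = (-20) - (-7605)/1160 = -3119/232.

-3119/232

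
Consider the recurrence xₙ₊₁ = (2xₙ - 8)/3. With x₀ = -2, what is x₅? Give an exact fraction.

-584/81

x₁ = (2·(-2) - 8)/3 = -4.
x₂ = (2·(-4) - 8)/3 = -16/3.
x₃ = (2·(-16/3) - 8)/3 = -56/9.
x₄ = (2·(-56/9) - 8)/3 = -184/27.
x₅ = (2·(-184/27) - 8)/3 = -584/81.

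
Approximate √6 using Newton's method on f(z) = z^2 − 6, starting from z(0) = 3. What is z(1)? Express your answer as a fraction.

f'(z) = 2z.
f(3) = 3, f'(3) = 6, so z(1) = 3 − 3/6 = 5/2.

5/2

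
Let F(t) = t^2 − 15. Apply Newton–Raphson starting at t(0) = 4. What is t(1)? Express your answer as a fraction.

31/8

F'(t) = 2t.
F(4) = 1, F'(4) = 8, so t(1) = 4 − 1/8 = 31/8.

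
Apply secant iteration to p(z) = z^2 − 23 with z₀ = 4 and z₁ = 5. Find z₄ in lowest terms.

18181/3791

p(4) = −7, p(5) = 2. z₂ = 5 − 2·(5 − 4)/(2 − (−7)) = 43/9.
p(5) = 2, p(43/9) = −14/81. z₃ = (43/9) − (−14/81)·((43/9) − 5)/((−14/81) − 2) = 211/44.
p(43/9) = −14/81, p(211/44) = −7/1936. z₄ = (211/44) − (−7/1936)·((211/44) − (43/9))/((−7/1936) − (−14/81)) = 18181/3791.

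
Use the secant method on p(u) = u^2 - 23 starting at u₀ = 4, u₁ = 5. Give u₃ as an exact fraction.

211/44

p(4) = -7, p(5) = 2. u₂ = 5 - 2·(5 - 4)/(2 - (-7)) = 43/9.
p(5) = 2, p(43/9) = -14/81. u₃ = (43/9) - (-14/81)·((43/9) - 5)/((-14/81) - 2) = 211/44.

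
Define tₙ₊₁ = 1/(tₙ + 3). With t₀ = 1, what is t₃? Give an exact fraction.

t₁ = 1/(1 + 3) = 1/4.
t₂ = 1/(1/4 + 3) = 4/13.
t₃ = 1/(4/13 + 3) = 13/43.

13/43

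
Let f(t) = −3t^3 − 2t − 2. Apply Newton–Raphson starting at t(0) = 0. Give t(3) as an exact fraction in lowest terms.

−2867/4499

f'(t) = −9t^2 − 2.
f(0) = −2, f'(0) = −2, so t(1) = 0 − (−2)/(−2) = −1.
f(−1) = 3, f'(−1) = −11, so t(2) = (−1) − 3/(−11) = −8/11.
f(−8/11) = 810/1331, f'(−8/11) = −818/121, so t(3) = (−8/11) − (810/1331)/(−818/121) = −2867/4499.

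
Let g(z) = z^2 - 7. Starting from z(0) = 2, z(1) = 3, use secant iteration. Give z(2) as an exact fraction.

g(2) = -3, g(3) = 2. z(2) = 3 - 2·(3 - 2)/(2 - (-3)) = 13/5.

13/5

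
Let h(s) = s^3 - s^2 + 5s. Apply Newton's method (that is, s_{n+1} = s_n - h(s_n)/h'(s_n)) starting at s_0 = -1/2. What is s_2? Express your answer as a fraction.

h'(s) = 3s^2 - 2s + 5.
h(-1/2) = -23/8, h'(-1/2) = 27/4, so s_1 = (-1/2) - (-23/8)/(27/4) = -2/27.
h(-2/27) = -7406/19683, h'(-2/27) = 1255/243, so s_2 = (-2/27) - (-7406/19683)/(1255/243) = -124/101655.

-124/101655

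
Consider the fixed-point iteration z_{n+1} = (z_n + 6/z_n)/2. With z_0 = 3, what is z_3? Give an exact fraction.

z_1 = (3 + 6/3)/2 = 5/2.
z_2 = (5/2 + 6/(5/2))/2 = 49/20.
z_3 = (49/20 + 6/(49/20))/2 = 4801/1960.

4801/1960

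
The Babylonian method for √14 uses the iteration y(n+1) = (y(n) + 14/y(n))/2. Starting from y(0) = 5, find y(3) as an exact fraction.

17049841/4556760

y(1) = (5 + 14/5)/2 = 39/10.
y(2) = (39/10 + 14/(39/10))/2 = 2921/780.
y(3) = (2921/780 + 14/(2921/780))/2 = 17049841/4556760.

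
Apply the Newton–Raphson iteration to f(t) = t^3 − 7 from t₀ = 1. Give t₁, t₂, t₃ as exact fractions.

f'(t) = 3t^2.
f(1) = −6, f'(1) = 3, so t₁ = 1 − (−6)/3 = 3.
f(3) = 20, f'(3) = 27, so t₂ = 3 − 20/27 = 61/27.
f(61/27) = 89200/19683, f'(61/27) = 3721/243, so t₃ = (61/27) − (89200/19683)/(3721/243) = 591743/301401.

t₁ = 3, t₂ = 61/27, t₃ = 591743/301401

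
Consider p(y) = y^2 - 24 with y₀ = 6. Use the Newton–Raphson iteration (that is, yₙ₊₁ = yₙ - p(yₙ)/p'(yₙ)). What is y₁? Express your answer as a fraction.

p'(y) = 2y.
p(6) = 12, p'(6) = 12, so y₁ = 6 - 12/12 = 5.

5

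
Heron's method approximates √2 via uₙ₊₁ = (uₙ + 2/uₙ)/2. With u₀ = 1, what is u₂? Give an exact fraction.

17/12

u₁ = (1 + 2/1)/2 = 3/2.
u₂ = (3/2 + 2/(3/2))/2 = 17/12.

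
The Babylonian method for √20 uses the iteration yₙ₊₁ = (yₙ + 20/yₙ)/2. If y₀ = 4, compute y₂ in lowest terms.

y₁ = (4 + 20/4)/2 = 9/2.
y₂ = (9/2 + 20/(9/2))/2 = 161/36.

161/36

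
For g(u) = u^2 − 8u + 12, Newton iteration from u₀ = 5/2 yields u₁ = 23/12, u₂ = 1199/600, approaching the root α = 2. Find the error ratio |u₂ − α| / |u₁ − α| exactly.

1/50

u₁ − α = 23/12 − 2 = −1/12, so |u₁ − α| = 1/12.
u₂ − α = 1199/600 − 2 = −1/600, so |u₂ − α| = 1/600.
Ratio = (1/600) / (1/12) = 1/50.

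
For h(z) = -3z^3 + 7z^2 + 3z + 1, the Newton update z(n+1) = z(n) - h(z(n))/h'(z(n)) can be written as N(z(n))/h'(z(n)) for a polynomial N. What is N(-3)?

224

h'(z) = -9z^2 + 14z + 3.
N(z) = z·h'(z) - h(z) = z·(-9z^2 + 14z + 3) - (-3z^3 + 7z^2 + 3z + 1) = -6z^3 + 7z^2 - 1.
N(-3) = 224.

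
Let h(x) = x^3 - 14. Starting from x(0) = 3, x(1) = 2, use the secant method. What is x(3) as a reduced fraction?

h(3) = 13, h(2) = -6. x(2) = 2 - (-6)·(2 - 3)/((-6) - 13) = 44/19.
h(2) = -6, h(44/19) = -10842/6859. x(3) = (44/19) - (-10842/6859)·((44/19) - 2)/((-10842/6859) - (-6)) = 2045/842.

2045/842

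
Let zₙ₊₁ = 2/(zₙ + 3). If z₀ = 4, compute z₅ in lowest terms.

590/1051

z₁ = 2/(4 + 3) = 2/7.
z₂ = 2/(2/7 + 3) = 14/23.
z₃ = 2/(14/23 + 3) = 46/83.
z₄ = 2/(46/83 + 3) = 166/295.
z₅ = 2/(166/295 + 3) = 590/1051.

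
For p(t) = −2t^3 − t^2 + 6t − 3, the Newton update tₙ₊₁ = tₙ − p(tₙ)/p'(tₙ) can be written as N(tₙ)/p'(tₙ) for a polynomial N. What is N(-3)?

102

p'(t) = −6t^2 − 2t + 6.
N(t) = t·p'(t) − p(t) = t·(−6t^2 − 2t + 6) − (−2t^3 − t^2 + 6t − 3) = −4t^3 − t^2 + 3.
N(-3) = 102.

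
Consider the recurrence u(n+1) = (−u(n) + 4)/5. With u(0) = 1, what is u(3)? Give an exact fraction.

u(1) = (−1 + 4)/5 = 3/5.
u(2) = (−(3/5) + 4)/5 = 17/25.
u(3) = (−(17/25) + 4)/5 = 83/125.

83/125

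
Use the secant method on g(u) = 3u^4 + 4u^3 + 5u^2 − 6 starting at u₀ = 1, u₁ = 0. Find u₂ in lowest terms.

g(1) = 6, g(0) = −6. u₂ = 0 − (−6)·(0 − 1)/((−6) − 6) = 1/2.

1/2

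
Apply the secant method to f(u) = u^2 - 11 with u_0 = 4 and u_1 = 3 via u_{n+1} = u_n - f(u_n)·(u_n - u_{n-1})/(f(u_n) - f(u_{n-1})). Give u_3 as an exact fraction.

f(4) = 5, f(3) = -2. u_2 = 3 - (-2)·(3 - 4)/((-2) - 5) = 23/7.
f(3) = -2, f(23/7) = -10/49. u_3 = (23/7) - (-10/49)·((23/7) - 3)/((-10/49) - (-2)) = 73/22.

73/22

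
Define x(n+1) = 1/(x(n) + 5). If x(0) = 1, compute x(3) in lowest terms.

x(1) = 1/(1 + 5) = 1/6.
x(2) = 1/(1/6 + 5) = 6/31.
x(3) = 1/(6/31 + 5) = 31/161.

31/161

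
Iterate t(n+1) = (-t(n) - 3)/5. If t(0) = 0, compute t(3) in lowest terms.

-63/125

t(1) = (-0 - 3)/5 = -3/5.
t(2) = (-(-3/5) - 3)/5 = -12/25.
t(3) = (-(-12/25) - 3)/5 = -63/125.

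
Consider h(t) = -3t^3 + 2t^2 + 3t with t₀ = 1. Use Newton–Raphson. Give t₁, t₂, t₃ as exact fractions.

t₁ = 2, t₂ = 8/5, t₃ = 2432/1705

h'(t) = -9t^2 + 4t + 3.
h(1) = 2, h'(1) = -2, so t₁ = 1 - 2/(-2) = 2.
h(2) = -10, h'(2) = -25, so t₂ = 2 - (-10)/(-25) = 8/5.
h(8/5) = -296/125, h'(8/5) = -341/25, so t₃ = (8/5) - (-296/125)/(-341/25) = 2432/1705.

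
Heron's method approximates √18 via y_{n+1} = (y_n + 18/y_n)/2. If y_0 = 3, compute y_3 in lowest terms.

y_1 = (3 + 18/3)/2 = 9/2.
y_2 = (9/2 + 18/(9/2))/2 = 17/4.
y_3 = (17/4 + 18/(17/4))/2 = 577/136.

577/136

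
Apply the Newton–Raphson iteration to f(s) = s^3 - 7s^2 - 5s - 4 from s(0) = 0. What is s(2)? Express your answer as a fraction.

f'(s) = 3s^2 - 14s - 5.
f(0) = -4, f'(0) = -5, so s(1) = 0 - (-4)/(-5) = -4/5.
f(-4/5) = -624/125, f'(-4/5) = 203/25, so s(2) = (-4/5) - (-624/125)/(203/25) = -188/1015.

-188/1015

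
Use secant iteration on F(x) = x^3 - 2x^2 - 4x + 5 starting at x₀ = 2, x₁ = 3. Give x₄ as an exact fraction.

F(2) = -3, F(3) = 2. x₂ = 3 - 2·(3 - 2)/(2 - (-3)) = 13/5.
F(3) = 2, F(13/5) = -168/125. x₃ = (13/5) - (-168/125)·((13/5) - 3)/((-168/125) - 2) = 577/209.
F(13/5) = -168/125, F(577/209) = -2233392/9129329. x₄ = (577/209) - (-2233392/9129329)·((577/209) - (13/5))/((-2233392/9129329) - (-168/125)) = 994447/355599.

994447/355599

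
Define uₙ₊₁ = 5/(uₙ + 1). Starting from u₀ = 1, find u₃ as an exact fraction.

35/17

u₁ = 5/(1 + 1) = 5/2.
u₂ = 5/(5/2 + 1) = 10/7.
u₃ = 5/(10/7 + 1) = 35/17.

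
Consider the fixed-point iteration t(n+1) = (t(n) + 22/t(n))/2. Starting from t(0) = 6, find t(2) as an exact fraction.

1633/348

t(1) = (6 + 22/6)/2 = 29/6.
t(2) = (29/6 + 22/(29/6))/2 = 1633/348.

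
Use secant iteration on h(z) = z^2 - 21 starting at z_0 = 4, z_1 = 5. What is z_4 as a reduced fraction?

h(4) = -5, h(5) = 4. z_2 = 5 - 4·(5 - 4)/(4 - (-5)) = 41/9.
h(5) = 4, h(41/9) = -20/81. z_3 = (41/9) - (-20/81)·((41/9) - 5)/((-20/81) - 4) = 197/43.
h(41/9) = -20/81, h(197/43) = -20/1849. z_4 = (197/43) - (-20/1849)·((197/43) - (41/9))/((-20/1849) - (-20/81)) = 4051/884.

4051/884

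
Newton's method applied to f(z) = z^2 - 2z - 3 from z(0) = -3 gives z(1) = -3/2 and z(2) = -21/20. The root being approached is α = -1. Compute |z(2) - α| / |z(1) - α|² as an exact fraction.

1/5

z(1) - α = -3/2 - (-1) = -3/2 + 1 = -1/2, so |z(1) - α| = 1/2.
z(2) - α = -21/20 - (-1) = -21/20 + 1 = -1/20, so |z(2) - α| = 1/20.
|z(1) - α|² = 1/4.
Ratio = (1/20) / (1/4) = 1/5.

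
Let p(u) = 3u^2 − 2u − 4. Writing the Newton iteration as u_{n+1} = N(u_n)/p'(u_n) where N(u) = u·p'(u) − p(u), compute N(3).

31

p'(u) = 6u − 2.
N(u) = u·p'(u) − p(u) = u·(6u − 2) − (3u^2 − 2u − 4) = 3u^2 + 4.
N(3) = 31.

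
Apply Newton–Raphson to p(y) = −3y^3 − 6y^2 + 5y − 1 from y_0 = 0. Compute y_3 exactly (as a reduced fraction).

p'(y) = −9y^2 − 12y + 5.
p(0) = −1, p'(0) = 5, so y_1 = 0 − (−1)/5 = 1/5.
p(1/5) = −33/125, p'(1/5) = 56/25, so y_2 = (1/5) − (−33/125)/(56/25) = 89/280.
p(89/280) = −2486187/21952000, p'(89/280) = 21671/78400, so y_3 = (89/280) − (−2486187/21952000)/(21671/78400) = 2207453/3033940.

2207453/3033940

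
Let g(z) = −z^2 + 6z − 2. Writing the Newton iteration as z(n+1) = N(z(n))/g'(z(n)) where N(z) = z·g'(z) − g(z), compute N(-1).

g'(z) = −2z + 6.
N(z) = z·g'(z) − g(z) = z·(−2z + 6) − (−z^2 + 6z − 2) = −z^2 + 2.
N(-1) = 1.

1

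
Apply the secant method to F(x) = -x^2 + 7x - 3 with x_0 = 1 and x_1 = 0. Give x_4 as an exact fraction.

72/157

F(1) = 3, F(0) = -3. x_2 = 0 - (-3)·(0 - 1)/((-3) - 3) = 1/2.
F(0) = -3, F(1/2) = 1/4. x_3 = (1/2) - (1/4)·((1/2) - 0)/((1/4) - (-3)) = 6/13.
F(1/2) = 1/4, F(6/13) = 3/169. x_4 = (6/13) - (3/169)·((6/13) - (1/2))/((3/169) - (1/4)) = 72/157.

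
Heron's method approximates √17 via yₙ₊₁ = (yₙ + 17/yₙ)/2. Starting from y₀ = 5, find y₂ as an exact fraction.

433/105

y₁ = (5 + 17/5)/2 = 21/5.
y₂ = (21/5 + 17/(21/5))/2 = 433/105.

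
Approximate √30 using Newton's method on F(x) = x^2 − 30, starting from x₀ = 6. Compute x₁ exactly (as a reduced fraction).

F'(x) = 2x.
F(6) = 6, F'(6) = 12, so x₁ = 6 − 6/12 = 11/2.

11/2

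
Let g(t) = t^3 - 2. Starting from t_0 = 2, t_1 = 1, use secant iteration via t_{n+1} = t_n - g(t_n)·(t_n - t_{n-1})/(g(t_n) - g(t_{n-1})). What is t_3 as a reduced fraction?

g(2) = 6, g(1) = -1. t_2 = 1 - (-1)·(1 - 2)/((-1) - 6) = 8/7.
g(1) = -1, g(8/7) = -174/343. t_3 = (8/7) - (-174/343)·((8/7) - 1)/((-174/343) - (-1)) = 218/169.

218/169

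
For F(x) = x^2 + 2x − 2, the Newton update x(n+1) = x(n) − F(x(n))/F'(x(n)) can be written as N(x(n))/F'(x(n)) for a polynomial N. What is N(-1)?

F'(x) = 2x + 2.
N(x) = x·F'(x) − F(x) = x·(2x + 2) − (x^2 + 2x − 2) = x^2 + 2.
N(-1) = 3.

3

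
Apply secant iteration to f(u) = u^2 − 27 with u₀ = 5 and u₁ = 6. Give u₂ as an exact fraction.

f(5) = −2, f(6) = 9. u₂ = 6 − 9·(6 − 5)/(9 − (−2)) = 57/11.

57/11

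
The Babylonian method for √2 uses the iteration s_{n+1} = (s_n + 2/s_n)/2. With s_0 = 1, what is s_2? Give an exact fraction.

17/12

s_1 = (1 + 2/1)/2 = 3/2.
s_2 = (3/2 + 2/(3/2))/2 = 17/12.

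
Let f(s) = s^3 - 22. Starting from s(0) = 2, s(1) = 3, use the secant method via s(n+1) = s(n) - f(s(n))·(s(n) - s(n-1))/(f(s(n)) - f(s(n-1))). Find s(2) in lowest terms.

f(2) = -14, f(3) = 5. s(2) = 3 - 5·(3 - 2)/(5 - (-14)) = 52/19.

52/19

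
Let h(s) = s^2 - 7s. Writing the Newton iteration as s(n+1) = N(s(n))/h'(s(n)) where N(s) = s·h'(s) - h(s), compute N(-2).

h'(s) = 2s - 7.
N(s) = s·h'(s) - h(s) = s·(2s - 7) - (s^2 - 7s) = s^2.
N(-2) = 4.

4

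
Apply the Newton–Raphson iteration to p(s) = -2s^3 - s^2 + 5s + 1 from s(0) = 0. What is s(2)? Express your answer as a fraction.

-42/215

p'(s) = -6s^2 - 2s + 5.
p(0) = 1, p'(0) = 5, so s(1) = 0 - 1/5 = -1/5.
p(-1/5) = -3/125, p'(-1/5) = 129/25, so s(2) = (-1/5) - (-3/125)/(129/25) = -42/215.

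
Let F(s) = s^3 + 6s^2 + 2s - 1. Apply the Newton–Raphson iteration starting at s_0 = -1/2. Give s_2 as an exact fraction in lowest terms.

F'(s) = 3s^2 + 12s + 2.
F(-1/2) = -5/8, F'(-1/2) = -13/4, so s_1 = (-1/2) - (-5/8)/(-13/4) = -9/13.
F(-9/13) = 350/2197, F'(-9/13) = -823/169, so s_2 = (-9/13) - (350/2197)/(-823/169) = -7057/10699.

-7057/10699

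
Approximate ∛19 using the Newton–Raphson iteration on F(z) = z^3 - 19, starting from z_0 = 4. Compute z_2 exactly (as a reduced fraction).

F'(z) = 3z^2.
F(4) = 45, F'(4) = 48, so z_1 = 4 - 45/48 = 49/16.
F(49/16) = 39825/4096, F'(49/16) = 7203/256, so z_2 = (49/16) - (39825/4096)/(7203/256) = 52187/19208.

52187/19208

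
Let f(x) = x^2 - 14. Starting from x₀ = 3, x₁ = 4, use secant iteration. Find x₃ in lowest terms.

101/27

f(3) = -5, f(4) = 2. x₂ = 4 - 2·(4 - 3)/(2 - (-5)) = 26/7.
f(4) = 2, f(26/7) = -10/49. x₃ = (26/7) - (-10/49)·((26/7) - 4)/((-10/49) - 2) = 101/27.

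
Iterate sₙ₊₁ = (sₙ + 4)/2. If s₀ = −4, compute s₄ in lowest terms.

7/2

s₁ = ((−4) + 4)/2 = 0.
s₂ = (0 + 4)/2 = 2.
s₃ = (2 + 4)/2 = 3.
s₄ = (3 + 4)/2 = 7/2.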